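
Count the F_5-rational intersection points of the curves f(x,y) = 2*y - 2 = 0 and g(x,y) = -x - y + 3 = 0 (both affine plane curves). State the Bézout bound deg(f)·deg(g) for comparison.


Common zeros: {(2, 1)}; count = 1; Bézout bound = 1.

deg(f) = 1, deg(g) = 1, so Bézout bound = 1.
Scan x ∈ F_5. For each x, list the y ∈ F_5 with f(x, y) ≡ 0 and those with g(x, y) ≡ 0 (mod 5); the common zeros in that column are the intersection.
  x = 0: f ≡ 0 at y ∈ {1}; g ≡ 0 at y ∈ {3}; common: ∅.
  x = 1: f ≡ 0 at y ∈ {1}; g ≡ 0 at y ∈ {2}; common: ∅.
  x = 2: f ≡ 0 at y ∈ {1}; g ≡ 0 at y ∈ {1}; common: {1}.
  x = 3: f ≡ 0 at y ∈ {1}; g ≡ 0 at y ∈ {0}; common: ∅.
  x = 4: f ≡ 0 at y ∈ {1}; g ≡ 0 at y ∈ {4}; common: ∅.
Collecting: common zeros = {(2, 1)}, so the count is 1.
Comparison with the Bézout bound: 1 ≤ 1 = deg(f)·deg(g), as expected for curves with no common component (the bound is attained).


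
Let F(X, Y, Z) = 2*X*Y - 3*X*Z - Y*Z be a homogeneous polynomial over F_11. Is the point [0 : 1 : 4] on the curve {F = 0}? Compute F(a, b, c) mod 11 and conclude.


F(0,1,4) ≡ 7 (mod 11); P is NOT on the curve.

Evaluate F(0, 1, 4) term-by-term (mod 11).
  2*X*Y ↦ 2·0·1·1 = 0
  -3*X*Z ↦ -3·0·1·4 = 0
  -Y*Z ↦ -1·1·1·4 = -4
Sum: F(0, 1, 4) = (0) + (0) + (-4) = -4.
Reducing mod 11: -4 ≡ 7 (mod 11).
Since F(a, b, c) ≡ 7 ≠ 0 (mod 11), P does NOT lie on the curve.


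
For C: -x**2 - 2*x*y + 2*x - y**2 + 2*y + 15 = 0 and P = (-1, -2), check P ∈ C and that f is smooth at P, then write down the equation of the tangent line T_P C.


Tangent line at P: 8*x + 8*y + 24 = 0.

Step 1: f(-1, -2) = 0, so P lies on C.
Step 2: partial derivatives
  f_x(x, y) = -2*x - 2*y + 2, f_y(x, y) = -2*x - 2*y + 2.
  f_x(P) = 8, f_y(P) = 8 (gradient nonzero, so P is smooth).
Step 3: tangent line at P: 8·(x − -1) + 8·(y − -2) = 0.
Expanding: 8*x + 8*y + 24 = 0.


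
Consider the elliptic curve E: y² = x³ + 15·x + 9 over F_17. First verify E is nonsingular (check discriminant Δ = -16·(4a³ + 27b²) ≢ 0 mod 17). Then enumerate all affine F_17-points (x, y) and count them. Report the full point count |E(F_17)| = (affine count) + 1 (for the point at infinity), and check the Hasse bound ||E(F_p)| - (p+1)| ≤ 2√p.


Affine points = {(0, 3), (0, 14), (1, 5), (1, 12), (2, 8), (2, 9), (3, 8), (3, 9), (6, 3), (6, 14), (7, 7), (7, 10), (11, 3), (11, 14), (12, 8), (12, 9), (13, 2), (13, 15)}; affine count = 18; |E(F_17)| = 19.

Discriminant check: Δ ∝ 4a³ + 27b² = 4·15³ + 27·9² = 4·3375 + 27·81 ≡ 13 (mod 17). Nonzero ⇒ E is nonsingular.
For each x ∈ F_17, compute rhs = x³ + 15·x + 9 mod 17, then count y ∈ F_17 with y² ≡ rhs.
  x = 0: rhs = 9, matching y values: 3, 14 (2 points).
  x = 1: rhs = 8, matching y values: 5, 12 (2 points).
  x = 2: rhs = 13, matching y values: 8, 9 (2 points).
  x = 3: rhs = 13, matching y values: 8, 9 (2 points).
  x = 4: rhs = 14, matching y values: none (0 points).
  x = 5: rhs = 5, matching y values: none (0 points).
  x = 6: rhs = 9, matching y values: 3, 14 (2 points).
  x = 7: rhs = 15, matching y values: 7, 10 (2 points).
  x = 8: rhs = 12, matching y values: none (0 points).
  x = 9: rhs = 6, matching y values: none (0 points).
  x = 10: rhs = 3, matching y values: none (0 points).
  x = 11: rhs = 9, matching y values: 3, 14 (2 points).
  x = 12: rhs = 13, matching y values: 8, 9 (2 points).
  x = 13: rhs = 4, matching y values: 2, 15 (2 points).
  x = 14: rhs = 5, matching y values: none (0 points).
  x = 15: rhs = 5, matching y values: none (0 points).
  x = 16: rhs = 10, matching y values: none (0 points).
Total affine count: 18.
Full point count |E(F_17)| = 18 + 1 = 19.
Hasse bound: |19 − (17+1)| = |1| = 1 ≤ 2√17 ≈ 8.2462 ✓.


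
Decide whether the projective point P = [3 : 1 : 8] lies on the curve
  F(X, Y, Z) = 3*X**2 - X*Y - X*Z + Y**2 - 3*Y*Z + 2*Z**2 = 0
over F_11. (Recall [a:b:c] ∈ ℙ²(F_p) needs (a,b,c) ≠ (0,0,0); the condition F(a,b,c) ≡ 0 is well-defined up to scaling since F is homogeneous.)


F(3,1,8) ≡ 6 (mod 11); P is NOT on the curve.

Evaluate F(3, 1, 8) term-by-term (mod 11).
  3*X**2 ↦ 3·9·1·1 = 27
  -X*Y ↦ -1·3·1·1 = -3
  -X*Z ↦ -1·3·1·8 = -24
  Y**2 ↦ 1·1·1·1 = 1
  -3*Y*Z ↦ -3·1·1·8 = -24
  2*Z**2 ↦ 2·1·1·64 = 128
Sum: F(3, 1, 8) = (27) + (-3) + (-24) + (1) + (-24) + (128) = 105.
Reducing mod 11: 105 ≡ 6 (mod 11).
Since F(a, b, c) ≡ 6 ≠ 0 (mod 11), P does NOT lie on the curve.


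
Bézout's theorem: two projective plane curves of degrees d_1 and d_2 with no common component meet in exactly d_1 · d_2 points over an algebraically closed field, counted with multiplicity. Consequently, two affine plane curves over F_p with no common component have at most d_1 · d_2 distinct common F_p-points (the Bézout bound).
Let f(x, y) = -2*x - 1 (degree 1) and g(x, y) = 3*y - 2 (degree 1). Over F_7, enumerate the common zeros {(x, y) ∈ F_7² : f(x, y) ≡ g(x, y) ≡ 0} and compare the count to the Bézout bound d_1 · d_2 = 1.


Common zeros: {(3, 3)}; count = 1; Bézout bound = 1.

deg(f) = 1, deg(g) = 1, so Bézout bound = 1.
Scan x ∈ F_7. For each x, list the y ∈ F_7 with f(x, y) ≡ 0 and those with g(x, y) ≡ 0 (mod 7); the common zeros in that column are the intersection.
  x = 0: f ≡ 0 at y ∈ ∅; g ≡ 0 at y ∈ {3}; common: ∅.
  x = 1: f ≡ 0 at y ∈ ∅; g ≡ 0 at y ∈ {3}; common: ∅.
  x = 2: f ≡ 0 at y ∈ ∅; g ≡ 0 at y ∈ {3}; common: ∅.
  x = 3: f ≡ 0 at y ∈ {0, 1, 2, 3, 4, 5, 6}; g ≡ 0 at y ∈ {3}; common: {3}.
  x = 4: f ≡ 0 at y ∈ ∅; g ≡ 0 at y ∈ {3}; common: ∅.
  x = 5: f ≡ 0 at y ∈ ∅; g ≡ 0 at y ∈ {3}; common: ∅.
  x = 6: f ≡ 0 at y ∈ ∅; g ≡ 0 at y ∈ {3}; common: ∅.
Collecting: common zeros = {(3, 3)}, so the count is 1.
Comparison with the Bézout bound: 1 ≤ 1 = deg(f)·deg(g), as expected for curves with no common component (the bound is attained).


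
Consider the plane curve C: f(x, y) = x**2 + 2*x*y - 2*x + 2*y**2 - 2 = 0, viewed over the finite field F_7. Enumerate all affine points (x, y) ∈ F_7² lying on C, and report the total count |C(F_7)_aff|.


Affine F_7-points: {(0, 1), (0, 6), (1, 3), (2, 2), (2, 3), (3, 2), (4, 4), (4, 6)}; count = 8.

For each of the 49 pairs (x, y) ∈ F_7², evaluate f(x, y) mod 7. Record the zeros.
  x = 0: [0↦5, 1↦0, 2↦6, 3↦2, 4↦2, 5↦6, 6↦0]  zeros at y ∈ {1, 6}
  x = 1: [0↦4, 1↦1, 2↦2, 3↦0, 4↦2, 5↦1, 6↦4]  zeros at y ∈ {3}
  x = 2: [0↦5, 1↦4, 2↦0, 3↦0, 4↦4, 5↦5, 6↦3]  zeros at y ∈ {2, 3}
  x = 3: [0↦1, 1↦2, 2↦0, 3↦2, 4↦1, 5↦4, 6↦4]  zeros at y ∈ {2}
  x = 4: [0↦6, 1↦2, 2↦2, 3↦6, 4↦0, 5↦5, 6↦0]  zeros at y ∈ {4, 6}
  x = 5: [0↦6, 1↦4, 2↦6, 3↦5, 4↦1, 5↦1, 6↦5]  zeros at y ∈ ∅
  x = 6: [0↦1, 1↦1, 2↦5, 3↦6, 4↦4, 5↦6, 6↦5]  zeros at y ∈ ∅
Collecting zeros: affine points = {(0, 1), (0, 6), (1, 3), (2, 2), (2, 3), (3, 2), (4, 4), (4, 6)}.
Total count |C(F_7)_aff| = 8.


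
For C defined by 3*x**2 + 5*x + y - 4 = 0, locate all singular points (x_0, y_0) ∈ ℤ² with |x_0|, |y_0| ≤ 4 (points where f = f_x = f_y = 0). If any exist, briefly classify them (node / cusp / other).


No singular points in the scanned grid; C is smooth there.

Compute partial derivatives:
  f_x = 6*x + 5.
  f_y = 1.
f_y = 1 is a nonzero constant, so f_y never vanishes: no point (x, y) can satisfy f = f_x = f_y = 0. In particular no (x, y) ∈ {−4, ..., 4}² is singular; the curve is smooth.


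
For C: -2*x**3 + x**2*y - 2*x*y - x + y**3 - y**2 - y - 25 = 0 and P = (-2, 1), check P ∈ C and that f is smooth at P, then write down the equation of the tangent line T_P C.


Tangent line at P: -31*x + 8*y - 70 = 0.

Step 1: f(-2, 1) = 0, so P lies on C.
Step 2: partial derivatives
  f_x(x, y) = -6*x**2 + 2*x*y - 2*y - 1, f_y(x, y) = x**2 - 2*x + 3*y**2 - 2*y - 1.
  f_x(P) = -31, f_y(P) = 8 (gradient nonzero, so P is smooth).
Step 3: tangent line at P: -31·(x − -2) + 8·(y − 1) = 0.
Expanding: -31*x + 8*y - 70 = 0.


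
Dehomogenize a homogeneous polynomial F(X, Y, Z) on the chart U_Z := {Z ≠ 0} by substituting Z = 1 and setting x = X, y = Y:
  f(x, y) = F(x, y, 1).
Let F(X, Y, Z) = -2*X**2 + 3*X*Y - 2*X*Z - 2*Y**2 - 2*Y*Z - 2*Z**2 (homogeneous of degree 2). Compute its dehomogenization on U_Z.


f(x, y) = -2*x**2 + 3*x*y - 2*x - 2*y**2 - 2*y - 2

On U_Z we set Z = 1. Each monomial c·X^i·Y^j·Z^k in F becomes c·x^i·y^j·1^k = c·x^i·y^j.
Substituting Z = 1: F(X, Y, 1) = -2*x**2 + 3*x*y - 2*x - 2*y**2 - 2*y - 2.
Note: deg(f) ≤ deg(F) = 2; strict inequality happens when F is divisible by Z (lost terms).


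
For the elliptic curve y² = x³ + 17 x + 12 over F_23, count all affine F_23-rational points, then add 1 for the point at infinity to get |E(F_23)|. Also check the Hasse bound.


Affine points = {(0, 9), (0, 14), (2, 10), (2, 13), (4, 11), (4, 12), (6, 10), (6, 13), (8, 4), (8, 19), (10, 3), (10, 20), (11, 9), (11, 14), (12, 9), (12, 14), (14, 2), (14, 21), (15, 10), (15, 13), (17, 4), (17, 19), (18, 3), (18, 20), (19, 8), (19, 15), (20, 7), (20, 16), (21, 4), (21, 19)}; affine count = 30; |E(F_23)| = 31.

Discriminant check: Δ ∝ 4a³ + 27b² = 4·17³ + 27·12² = 4·4913 + 27·144 ≡ 11 (mod 23). Nonzero ⇒ E is nonsingular.
For each x ∈ F_23, compute rhs = x³ + 17·x + 12 mod 23, then count y ∈ F_23 with y² ≡ rhs.
  x = 0: rhs = 12, matching y values: 9, 14 (2 points).
  x = 1: rhs = 7, matching y values: none (0 points).
  x = 2: rhs = 8, matching y values: 10, 13 (2 points).
  x = 3: rhs = 21, matching y values: none (0 points).
  x = 4: rhs = 6, matching y values: 11, 12 (2 points).
  x = 5: rhs = 15, matching y values: none (0 points).
  x = 6: rhs = 8, matching y values: 10, 13 (2 points).
  x = 7: rhs = 14, matching y values: none (0 points).
  x = 8: rhs = 16, matching y values: 4, 19 (2 points).
  x = 9: rhs = 20, matching y values: none (0 points).
  x = 10: rhs = 9, matching y values: 3, 20 (2 points).
  x = 11: rhs = 12, matching y values: 9, 14 (2 points).
  x = 12: rhs = 12, matching y values: 9, 14 (2 points).
  x = 13: rhs = 15, matching y values: none (0 points).
  x = 14: rhs = 4, matching y values: 2, 21 (2 points).
  x = 15: rhs = 8, matching y values: 10, 13 (2 points).
  x = 16: rhs = 10, matching y values: none (0 points).
  x = 17: rhs = 16, matching y values: 4, 19 (2 points).
  x = 18: rhs = 9, matching y values: 3, 20 (2 points).
  x = 19: rhs = 18, matching y values: 8, 15 (2 points).
  x = 20: rhs = 3, matching y values: 7, 16 (2 points).
  x = 21: rhs = 16, matching y values: 4, 19 (2 points).
  x = 22: rhs = 17, matching y values: none (0 points).
Total affine count: 30.
Full point count |E(F_23)| = 30 + 1 = 31.
Hasse bound: |31 − (23+1)| = |7| = 7 ≤ 2√23 ≈ 9.5917 ✓.


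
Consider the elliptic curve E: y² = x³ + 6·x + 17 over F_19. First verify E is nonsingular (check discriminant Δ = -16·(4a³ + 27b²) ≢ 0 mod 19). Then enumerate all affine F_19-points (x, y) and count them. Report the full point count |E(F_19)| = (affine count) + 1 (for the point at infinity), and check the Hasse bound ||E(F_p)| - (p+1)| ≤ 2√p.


Affine points = {(0, 6), (0, 13), (1, 9), (1, 10), (3, 9), (3, 10), (5, 1), (5, 18), (8, 8), (8, 11), (15, 9), (15, 10), (17, 4), (17, 15)}; affine count = 14; |E(F_19)| = 15.

Discriminant check: Δ ∝ 4a³ + 27b² = 4·6³ + 27·17² = 4·216 + 27·289 ≡ 3 (mod 19). Nonzero ⇒ E is nonsingular.
For each x ∈ F_19, compute rhs = x³ + 6·x + 17 mod 19, then count y ∈ F_19 with y² ≡ rhs.
  x = 0: rhs = 17, matching y values: 6, 13 (2 points).
  x = 1: rhs = 5, matching y values: 9, 10 (2 points).
  x = 2: rhs = 18, matching y values: none (0 points).
  x = 3: rhs = 5, matching y values: 9, 10 (2 points).
  x = 4: rhs = 10, matching y values: none (0 points).
  x = 5: rhs = 1, matching y values: 1, 18 (2 points).
  x = 6: rhs = 3, matching y values: none (0 points).
  x = 7: rhs = 3, matching y values: none (0 points).
  x = 8: rhs = 7, matching y values: 8, 11 (2 points).
  x = 9: rhs = 2, matching y values: none (0 points).
  x = 10: rhs = 13, matching y values: none (0 points).
  x = 11: rhs = 8, matching y values: none (0 points).
  x = 12: rhs = 12, matching y values: none (0 points).
  x = 13: rhs = 12, matching y values: none (0 points).
  x = 14: rhs = 14, matching y values: none (0 points).
  x = 15: rhs = 5, matching y values: 9, 10 (2 points).
  x = 16: rhs = 10, matching y values: none (0 points).
  x = 17: rhs = 16, matching y values: 4, 15 (2 points).
  x = 18: rhs = 10, matching y values: none (0 points).
Total affine count: 14.
Full point count |E(F_19)| = 14 + 1 = 15.
Hasse bound: |15 − (19+1)| = |-5| = 5 ≤ 2√19 ≈ 8.7178 ✓.


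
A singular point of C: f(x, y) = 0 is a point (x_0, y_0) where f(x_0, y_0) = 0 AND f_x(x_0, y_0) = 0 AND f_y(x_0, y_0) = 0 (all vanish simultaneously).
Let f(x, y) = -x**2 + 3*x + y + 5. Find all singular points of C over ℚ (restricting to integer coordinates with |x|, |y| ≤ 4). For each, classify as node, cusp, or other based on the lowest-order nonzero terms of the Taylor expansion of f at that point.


No singular points in the scanned grid; C is smooth there.

Compute partial derivatives:
  f_x = 3 - 2*x.
  f_y = 1.
f_y = 1 is a nonzero constant, so f_y never vanishes: no point (x, y) can satisfy f = f_x = f_y = 0. In particular no (x, y) ∈ {−4, ..., 4}² is singular; the curve is smooth.


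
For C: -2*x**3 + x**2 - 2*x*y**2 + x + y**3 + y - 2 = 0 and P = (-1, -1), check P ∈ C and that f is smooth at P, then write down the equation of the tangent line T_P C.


Tangent line at P: -9*x - 9 = 0.

Step 1: f(-1, -1) = 0, so P lies on C.
Step 2: partial derivatives
  f_x(x, y) = -6*x**2 + 2*x - 2*y**2 + 1, f_y(x, y) = -4*x*y + 3*y**2 + 1.
  f_x(P) = -9, f_y(P) = 0 (gradient nonzero, so P is smooth).
Step 3: tangent line at P: -9·(x − -1) + 0·(y − -1) = 0.
Expanding: -9*x - 9 = 0.


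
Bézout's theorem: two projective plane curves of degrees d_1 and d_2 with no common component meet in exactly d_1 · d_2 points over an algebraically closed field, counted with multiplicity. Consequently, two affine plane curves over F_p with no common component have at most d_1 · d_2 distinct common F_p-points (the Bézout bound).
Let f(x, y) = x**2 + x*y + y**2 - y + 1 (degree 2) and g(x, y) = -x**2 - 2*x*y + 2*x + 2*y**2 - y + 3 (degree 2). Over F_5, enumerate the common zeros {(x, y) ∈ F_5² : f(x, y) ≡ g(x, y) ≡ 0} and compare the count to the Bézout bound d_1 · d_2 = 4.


Common zeros: {(2, 4), (3, 0)}; count = 2; Bézout bound = 4.

deg(f) = 2, deg(g) = 2, so Bézout bound = 4.
Scan x ∈ F_5. For each x, list the y ∈ F_5 with f(x, y) ≡ 0 and those with g(x, y) ≡ 0 (mod 5); the common zeros in that column are the intersection.
  x = 0: f ≡ 0 at y ∈ ∅; g ≡ 0 at y ∈ ∅; common: ∅.
  x = 1: f ≡ 0 at y ∈ ∅; g ≡ 0 at y ∈ ∅; common: ∅.
  x = 2: f ≡ 0 at y ∈ {0, 4}; g ≡ 0 at y ∈ {1, 4}; common: {4}.
  x = 3: f ≡ 0 at y ∈ {0, 3}; g ≡ 0 at y ∈ {0, 1}; common: {0}.
  x = 4: f ≡ 0 at y ∈ {3, 4}; g ≡ 0 at y ∈ {0, 2}; common: ∅.
Collecting: common zeros = {(2, 4), (3, 0)}, so the count is 2.
Comparison with the Bézout bound: 2 ≤ 4 = deg(f)·deg(g), as expected for curves with no common component (the affine F_5-count falls short of the bound because intersections may lie at infinity, over extension fields, or carry multiplicity).


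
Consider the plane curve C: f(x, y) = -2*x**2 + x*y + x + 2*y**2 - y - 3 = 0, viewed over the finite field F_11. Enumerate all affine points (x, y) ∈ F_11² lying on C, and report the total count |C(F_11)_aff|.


Affine F_11-points: {(0, 7), (0, 10), (3, 4), (3, 6), (4, 7), (4, 8), (5, 4), (5, 5), (6, 6), (6, 8), (9, 2), (9, 5)}; count = 12.

For each of the 121 pairs (x, y) ∈ F_11², evaluate f(x, y) mod 11. Record the zeros.
  x = 0: [0↦8, 1↦9, 2↦3, 3↦1, 4↦3, 5↦9, 6↦8, 7↦0, 8↦7, 9↦7, 10↦0]  zeros at y ∈ {7, 10}
  x = 1: [0↦7, 1↦9, 2↦4, 3↦3, 4↦6, 5↦2, 6↦2, 7↦6, 8↦3, 9↦4, 10↦9]  zeros at y ∈ ∅
  x = 2: [0↦2, 1↦5, 2↦1, 3↦1, 4↦5, 5↦2, 6↦3, 7↦8, 8↦6, 9↦8, 10↦3]  zeros at y ∈ ∅
  x = 3: [0↦4, 1↦8, 2↦5, 3↦6, 4↦0, 5↦9, 6↦0, 7↦6, 8↦5, 9↦8, 10↦4]  zeros at y ∈ {4, 6}
  x = 4: [0↦2, 1↦7, 2↦5, 3↦7, 4↦2, 5↦1, 6↦4, 7↦0, 8↦0, 9↦4, 10↦1]  zeros at y ∈ {7, 8}
  x = 5: [0↦7, 1↦2, 2↦1, 3↦4, 4↦0, 5↦0, 6↦4, 7↦1, 8↦2, 9↦7, 10↦5]  zeros at y ∈ {4, 5}
  x = 6: [0↦8, 1↦4, 2↦4, 3↦8, 4↦5, 5↦6, 6↦0, 7↦9, 8↦0, 9↦6, 10↦5]  zeros at y ∈ {6, 8}
  x = 7: [0↦5, 1↦2, 2↦3, 3↦8, 4↦6, 5↦8, 6↦3, 7↦2, 8↦5, 9↦1, 10↦1]  zeros at y ∈ ∅
  x = 8: [0↦9, 1↦7, 2↦9, 3↦4, 4↦3, 5↦6, 6↦2, 7↦2, 8↦6, 9↦3, 10↦4]  zeros at y ∈ ∅
  x = 9: [0↦9, 1↦8, 2↦0, 3↦7, 4↦7, 5↦0, 6↦8, 7↦9, 8↦3, 9↦1, 10↦3]  zeros at y ∈ {2, 5}
  x = 10: [0↦5, 1↦5, 2↦9, 3↦6, 4↦7, 5↦1, 6↦10, 7↦1, 8↦7, 9↦6, 10↦9]  zeros at y ∈ ∅
Collecting zeros: affine points = {(0, 7), (0, 10), (3, 4), (3, 6), (4, 7), (4, 8), (5, 4), (5, 5), (6, 6), (6, 8), (9, 2), (9, 5)}.
Total count |C(F_11)_aff| = 12.


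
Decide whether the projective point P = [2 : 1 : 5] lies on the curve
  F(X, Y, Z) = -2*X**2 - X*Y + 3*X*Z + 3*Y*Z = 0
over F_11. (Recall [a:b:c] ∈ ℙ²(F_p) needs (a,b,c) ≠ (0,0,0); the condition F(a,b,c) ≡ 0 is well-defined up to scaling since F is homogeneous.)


F(2,1,5) ≡ 2 (mod 11); P is NOT on the curve.

Evaluate F(2, 1, 5) term-by-term (mod 11).
  -2*X**2 ↦ -2·4·1·1 = -8
  -X*Y ↦ -1·2·1·1 = -2
  3*X*Z ↦ 3·2·1·5 = 30
  3*Y*Z ↦ 3·1·1·5 = 15
Sum: F(2, 1, 5) = (-8) + (-2) + (30) + (15) = 35.
Reducing mod 11: 35 ≡ 2 (mod 11).
Since F(a, b, c) ≡ 2 ≠ 0 (mod 11), P does NOT lie on the curve.


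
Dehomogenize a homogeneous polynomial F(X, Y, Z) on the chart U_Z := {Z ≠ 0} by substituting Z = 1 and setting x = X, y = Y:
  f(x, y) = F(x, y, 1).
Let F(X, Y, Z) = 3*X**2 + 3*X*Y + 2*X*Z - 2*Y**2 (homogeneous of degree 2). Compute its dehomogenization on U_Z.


f(x, y) = 3*x**2 + 3*x*y + 2*x - 2*y**2

On U_Z we set Z = 1. Each monomial c·X^i·Y^j·Z^k in F becomes c·x^i·y^j·1^k = c·x^i·y^j.
Substituting Z = 1: F(X, Y, 1) = 3*x**2 + 3*x*y + 2*x - 2*y**2.
Note: deg(f) ≤ deg(F) = 2; strict inequality happens when F is divisible by Z (lost terms).


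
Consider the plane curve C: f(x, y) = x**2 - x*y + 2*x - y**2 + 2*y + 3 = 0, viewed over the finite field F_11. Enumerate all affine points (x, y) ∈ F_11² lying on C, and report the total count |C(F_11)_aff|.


Affine F_11-points: {(0, 3), (0, 10), (1, 3), (1, 9), (2, 0), (6, 9), (7, 0), (7, 6), (8, 6), (8, 10)}; count = 10.

For each of the 121 pairs (x, y) ∈ F_11², evaluate f(x, y) mod 11. Record the zeros.
  x = 0: [0↦3, 1↦4, 2↦3, 3↦0, 4↦6, 5↦10, 6↦1, 7↦1, 8↦10, 9↦6, 10↦0]  zeros at y ∈ {3, 10}
  x = 1: [0↦6, 1↦6, 2↦4, 3↦0, 4↦5, 5↦8, 6↦9, 7↦8, 8↦5, 9↦0, 10↦4]  zeros at y ∈ {3, 9}
  x = 2: [0↦0, 1↦10, 2↦7, 3↦2, 4↦6, 5↦8, 6↦8, 7↦6, 8↦2, 9↦7, 10↦10]  zeros at y ∈ {0}
  x = 3: [0↦7, 1↦5, 2↦1, 3↦6, 4↦9, 5↦10, 6↦9, 7↦6, 8↦1, 9↦5, 10↦7]  zeros at y ∈ ∅
  x = 4: [0↦5, 1↦2, 2↦8, 3↦1, 4↦3, 5↦3, 6↦1, 7↦8, 8↦2, 9↦5, 10↦6]  zeros at y ∈ ∅
  x = 5: [0↦5, 1↦1, 2↦6, 3↦9, 4↦10, 5↦9, 6↦6, 7↦1, 8↦5, 9↦7, 10↦7]  zeros at y ∈ ∅
  x = 6: [0↦7, 1↦2, 2↦6, 3↦8, 4↦8, 5↦6, 6↦2, 7↦7, 8↦10, 9↦0, 10↦10]  zeros at y ∈ {9}
  x = 7: [0↦0, 1↦5, 2↦8, 3↦9, 4↦8, 5↦5, 6↦0, 7↦4, 8↦6, 9↦6, 10↦4]  zeros at y ∈ {0, 6}
  x = 8: [0↦6, 1↦10, 2↦1, 3↦1, 4↦10, 5↦6, 6↦0, 7↦3, 8↦4, 9↦3, 10↦0]  zeros at y ∈ {6, 10}
  x = 9: [0↦3, 1↦6, 2↦7, 3↦6, 4↦3, 5↦9, 6↦2, 7↦4, 8↦4, 9↦2, 10↦9]  zeros at y ∈ ∅
  x = 10: [0↦2, 1↦4, 2↦4, 3↦2, 4↦9, 5↦3, 6↦6, 7↦7, 8↦6, 9↦3, 10↦9]  zeros at y ∈ ∅
Collecting zeros: affine points = {(0, 3), (0, 10), (1, 3), (1, 9), (2, 0), (6, 9), (7, 0), (7, 6), (8, 6), (8, 10)}.
Total count |C(F_11)_aff| = 10.


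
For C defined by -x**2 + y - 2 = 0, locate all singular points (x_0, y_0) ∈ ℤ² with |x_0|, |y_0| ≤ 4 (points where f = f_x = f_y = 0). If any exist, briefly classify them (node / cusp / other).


No singular points in the scanned grid; C is smooth there.

Compute partial derivatives:
  f_x = -2*x.
  f_y = 1.
f_y = 1 is a nonzero constant, so f_y never vanishes: no point (x, y) can satisfy f = f_x = f_y = 0. In particular no (x, y) ∈ {−4, ..., 4}² is singular; the curve is smooth.


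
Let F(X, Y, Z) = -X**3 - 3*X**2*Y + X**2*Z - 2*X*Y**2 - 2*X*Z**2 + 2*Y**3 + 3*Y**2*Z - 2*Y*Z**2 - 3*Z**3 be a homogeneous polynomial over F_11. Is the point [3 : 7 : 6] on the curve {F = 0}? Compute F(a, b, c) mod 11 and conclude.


F(3,7,6) ≡ 8 (mod 11); P is NOT on the curve.

Evaluate F(3, 7, 6) term-by-term (mod 11).
  -X**3 ↦ -1·27·1·1 = -27
  -3*X**2*Y ↦ -3·9·7·1 = -189
  X**2*Z ↦ 1·9·1·6 = 54
  -2*X*Y**2 ↦ -2·3·49·1 = -294
  -2*X*Z**2 ↦ -2·3·1·36 = -216
  2*Y**3 ↦ 2·1·343·1 = 686
  3*Y**2*Z ↦ 3·1·49·6 = 882
  -2*Y*Z**2 ↦ -2·1·7·36 = -504
  -3*Z**3 ↦ -3·1·1·216 = -648
Sum: F(3, 7, 6) = (-27) + (-189) + (54) + (-294) + (-216) + (686) + (882) + (-504) + (-648) = -256.
Reducing mod 11: -256 ≡ 8 (mod 11).
Since F(a, b, c) ≡ 8 ≠ 0 (mod 11), P does NOT lie on the curve.


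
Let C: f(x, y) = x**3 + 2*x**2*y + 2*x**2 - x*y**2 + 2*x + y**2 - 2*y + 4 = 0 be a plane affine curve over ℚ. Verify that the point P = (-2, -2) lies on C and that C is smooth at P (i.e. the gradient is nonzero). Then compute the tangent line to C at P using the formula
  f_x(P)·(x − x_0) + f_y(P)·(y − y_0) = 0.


Tangent line at P: 18*x - 6*y + 24 = 0.

Step 1: f(-2, -2) = 0, so P lies on C.
Step 2: partial derivatives
  f_x(x, y) = 3*x**2 + 4*x*y + 4*x - y**2 + 2, f_y(x, y) = 2*x**2 - 2*x*y + 2*y - 2.
  f_x(P) = 18, f_y(P) = -6 (gradient nonzero, so P is smooth).
Step 3: tangent line at P: 18·(x − -2) + -6·(y − -2) = 0.
Expanding: 18*x - 6*y + 24 = 0.


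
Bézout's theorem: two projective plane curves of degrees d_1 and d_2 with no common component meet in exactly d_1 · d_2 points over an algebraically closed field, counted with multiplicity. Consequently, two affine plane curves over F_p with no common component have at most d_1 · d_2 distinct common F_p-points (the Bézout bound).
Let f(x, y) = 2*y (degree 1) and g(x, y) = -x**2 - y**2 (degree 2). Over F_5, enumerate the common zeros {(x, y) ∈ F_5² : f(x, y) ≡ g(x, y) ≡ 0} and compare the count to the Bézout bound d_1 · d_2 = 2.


Common zeros: {(0, 0)}; count = 1; Bézout bound = 2.

deg(f) = 1, deg(g) = 2, so Bézout bound = 2.
Scan x ∈ F_5. For each x, list the y ∈ F_5 with f(x, y) ≡ 0 and those with g(x, y) ≡ 0 (mod 5); the common zeros in that column are the intersection.
  x = 0: f ≡ 0 at y ∈ {0}; g ≡ 0 at y ∈ {0}; common: {0}.
  x = 1: f ≡ 0 at y ∈ {0}; g ≡ 0 at y ∈ {2, 3}; common: ∅.
  x = 2: f ≡ 0 at y ∈ {0}; g ≡ 0 at y ∈ {1, 4}; common: ∅.
  x = 3: f ≡ 0 at y ∈ {0}; g ≡ 0 at y ∈ {1, 4}; common: ∅.
  x = 4: f ≡ 0 at y ∈ {0}; g ≡ 0 at y ∈ {2, 3}; common: ∅.
Collecting: common zeros = {(0, 0)}, so the count is 1.
Comparison with the Bézout bound: 1 ≤ 2 = deg(f)·deg(g), as expected for curves with no common component (the affine F_5-count falls short of the bound because intersections may lie at infinity, over extension fields, or carry multiplicity).


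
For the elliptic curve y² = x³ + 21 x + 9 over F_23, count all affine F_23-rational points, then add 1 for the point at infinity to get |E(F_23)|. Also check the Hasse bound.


Affine points = {(0, 3), (0, 20), (1, 10), (1, 13), (2, 6), (2, 17), (5, 3), (5, 20), (6, 11), (6, 12), (7, 4), (7, 19), (10, 0), (13, 8), (13, 15), (16, 5), (16, 18), (17, 9), (17, 14), (18, 3), (18, 20)}; affine count = 21; |E(F_23)| = 22.

Discriminant check: Δ ∝ 4a³ + 27b² = 4·21³ + 27·9² = 4·9261 + 27·81 ≡ 16 (mod 23). Nonzero ⇒ E is nonsingular.
For each x ∈ F_23, compute rhs = x³ + 21·x + 9 mod 23, then count y ∈ F_23 with y² ≡ rhs.
  x = 0: rhs = 9, matching y values: 3, 20 (2 points).
  x = 1: rhs = 8, matching y values: 10, 13 (2 points).
  x = 2: rhs = 13, matching y values: 6, 17 (2 points).
  x = 3: rhs = 7, matching y values: none (0 points).
  x = 4: rhs = 19, matching y values: none (0 points).
  x = 5: rhs = 9, matching y values: 3, 20 (2 points).
  x = 6: rhs = 6, matching y values: 11, 12 (2 points).
  x = 7: rhs = 16, matching y values: 4, 19 (2 points).
  x = 8: rhs = 22, matching y values: none (0 points).
  x = 9: rhs = 7, matching y values: none (0 points).
  x = 10: rhs = 0, matching y values: 0 (1 points).
  x = 11: rhs = 7, matching y values: none (0 points).
  x = 12: rhs = 11, matching y values: none (0 points).
  x = 13: rhs = 18, matching y values: 8, 15 (2 points).
  x = 14: rhs = 11, matching y values: none (0 points).
  x = 15: rhs = 19, matching y values: none (0 points).
  x = 16: rhs = 2, matching y values: 5, 18 (2 points).
  x = 17: rhs = 12, matching y values: 9, 14 (2 points).
  x = 18: rhs = 9, matching y values: 3, 20 (2 points).
  x = 19: rhs = 22, matching y values: none (0 points).
  x = 20: rhs = 11, matching y values: none (0 points).
  x = 21: rhs = 5, matching y values: none (0 points).
  x = 22: rhs = 10, matching y values: none (0 points).
Total affine count: 21.
Full point count |E(F_23)| = 21 + 1 = 22.
Hasse bound: |22 − (23+1)| = |-2| = 2 ≤ 2√23 ≈ 9.5917 ✓.


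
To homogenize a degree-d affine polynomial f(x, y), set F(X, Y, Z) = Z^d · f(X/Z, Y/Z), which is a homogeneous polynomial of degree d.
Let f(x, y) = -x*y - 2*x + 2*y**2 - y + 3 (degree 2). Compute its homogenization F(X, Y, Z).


F(X, Y, Z) = -X*Y - 2*X*Z + 2*Y**2 - Y*Z + 3*Z**2

deg(f) = 2.
Substitute x = X/Z, y = Y/Z into f, then multiply by Z^2.
  monomial -1·x^1·y^1 ↦ -1·X^1·Y^1·Z^0.
  monomial -2·x^1·y^0 ↦ -2·X^1·Y^0·Z^1.
  monomial 2·x^0·y^2 ↦ 2·X^0·Y^2·Z^0.
  monomial -1·x^0·y^1 ↦ -1·X^0·Y^1·Z^1.
  monomial 3·x^0·y^0 ↦ 3·X^0·Y^0·Z^2.
Collecting: F(X, Y, Z) = -X*Y - 2*X*Z + 2*Y**2 - Y*Z + 3*Z**2.


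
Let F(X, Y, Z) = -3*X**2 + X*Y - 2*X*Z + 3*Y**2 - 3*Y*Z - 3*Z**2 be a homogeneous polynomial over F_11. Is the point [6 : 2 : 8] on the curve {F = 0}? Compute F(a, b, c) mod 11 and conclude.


F(6,2,8) ≡ 9 (mod 11); P is NOT on the curve.

Evaluate F(6, 2, 8) term-by-term (mod 11).
  -3*X**2 ↦ -3·36·1·1 = -108
  X*Y ↦ 1·6·2·1 = 12
  -2*X*Z ↦ -2·6·1·8 = -96
  3*Y**2 ↦ 3·1·4·1 = 12
  -3*Y*Z ↦ -3·1·2·8 = -48
  -3*Z**2 ↦ -3·1·1·64 = -192
Sum: F(6, 2, 8) = (-108) + (12) + (-96) + (12) + (-48) + (-192) = -420.
Reducing mod 11: -420 ≡ 9 (mod 11).
Since F(a, b, c) ≡ 9 ≠ 0 (mod 11), P does NOT lie on the curve.


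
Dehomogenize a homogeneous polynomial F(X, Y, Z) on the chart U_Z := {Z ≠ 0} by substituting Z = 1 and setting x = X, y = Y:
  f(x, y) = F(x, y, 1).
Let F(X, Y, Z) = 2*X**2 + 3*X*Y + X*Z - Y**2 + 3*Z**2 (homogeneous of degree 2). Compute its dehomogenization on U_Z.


f(x, y) = 2*x**2 + 3*x*y + x - y**2 + 3

On U_Z we set Z = 1. Each monomial c·X^i·Y^j·Z^k in F becomes c·x^i·y^j·1^k = c·x^i·y^j.
Substituting Z = 1: F(X, Y, 1) = 2*x**2 + 3*x*y + x - y**2 + 3.
Note: deg(f) ≤ deg(F) = 2; strict inequality happens when F is divisible by Z (lost terms).


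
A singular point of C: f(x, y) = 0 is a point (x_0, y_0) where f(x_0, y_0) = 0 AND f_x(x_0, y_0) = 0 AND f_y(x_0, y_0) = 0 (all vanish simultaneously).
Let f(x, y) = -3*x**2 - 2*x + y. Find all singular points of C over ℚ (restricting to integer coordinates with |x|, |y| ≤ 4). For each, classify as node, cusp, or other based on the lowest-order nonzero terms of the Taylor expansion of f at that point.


No singular points in the scanned grid; C is smooth there.

Compute partial derivatives:
  f_x = -6*x - 2.
  f_y = 1.
f_y = 1 is a nonzero constant, so f_y never vanishes: no point (x, y) can satisfy f = f_x = f_y = 0. In particular no (x, y) ∈ {−4, ..., 4}² is singular; the curve is smooth.


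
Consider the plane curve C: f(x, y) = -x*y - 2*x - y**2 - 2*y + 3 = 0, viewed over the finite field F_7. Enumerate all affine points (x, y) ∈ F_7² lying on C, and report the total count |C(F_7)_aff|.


Affine F_7-points: {(0, 1), (0, 4), (4, 2), (4, 6), (5, 0), (6, 3)}; count = 6.

For each of the 49 pairs (x, y) ∈ F_7², evaluate f(x, y) mod 7. Record the zeros.
  x = 0: [0↦3, 1↦0, 2↦2, 3↦2, 4↦0, 5↦3, 6↦4]  zeros at y ∈ {1, 4}
  x = 1: [0↦1, 1↦4, 2↦5, 3↦4, 4↦1, 5↦3, 6↦3]  zeros at y ∈ ∅
  x = 2: [0↦6, 1↦1, 2↦1, 3↦6, 4↦2, 5↦3, 6↦2]  zeros at y ∈ ∅
  x = 3: [0↦4, 1↦5, 2↦4, 3↦1, 4↦3, 5↦3, 6↦1]  zeros at y ∈ ∅
  x = 4: [0↦2, 1↦2, 2↦0, 3↦3, 4↦4, 5↦3, 6↦0]  zeros at y ∈ {2, 6}
  x = 5: [0↦0, 1↦6, 2↦3, 3↦5, 4↦5, 5↦3, 6↦6]  zeros at y ∈ {0}
  x = 6: [0↦5, 1↦3, 2↦6, 3↦0, 4↦6, 5↦3, 6↦5]  zeros at y ∈ {3}
Collecting zeros: affine points = {(0, 1), (0, 4), (4, 2), (4, 6), (5, 0), (6, 3)}.
Total count |C(F_7)_aff| = 6.


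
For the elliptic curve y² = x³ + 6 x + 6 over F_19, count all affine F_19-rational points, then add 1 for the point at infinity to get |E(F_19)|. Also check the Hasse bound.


Affine points = {(0, 5), (0, 14), (2, 8), (2, 11), (5, 3), (5, 16), (6, 7), (6, 12), (7, 7), (7, 12), (11, 4), (11, 15), (12, 1), (12, 18), (13, 1), (13, 18), (17, 9), (17, 10)}; affine count = 18; |E(F_19)| = 19.

Discriminant check: Δ ∝ 4a³ + 27b² = 4·6³ + 27·6² = 4·216 + 27·36 ≡ 12 (mod 19). Nonzero ⇒ E is nonsingular.
For each x ∈ F_19, compute rhs = x³ + 6·x + 6 mod 19, then count y ∈ F_19 with y² ≡ rhs.
  x = 0: rhs = 6, matching y values: 5, 14 (2 points).
  x = 1: rhs = 13, matching y values: none (0 points).
  x = 2: rhs = 7, matching y values: 8, 11 (2 points).
  x = 3: rhs = 13, matching y values: none (0 points).
  x = 4: rhs = 18, matching y values: none (0 points).
  x = 5: rhs = 9, matching y values: 3, 16 (2 points).
  x = 6: rhs = 11, matching y values: 7, 12 (2 points).
  x = 7: rhs = 11, matching y values: 7, 12 (2 points).
  x = 8: rhs = 15, matching y values: none (0 points).
  x = 9: rhs = 10, matching y values: none (0 points).
  x = 10: rhs = 2, matching y values: none (0 points).
  x = 11: rhs = 16, matching y values: 4, 15 (2 points).
  x = 12: rhs = 1, matching y values: 1, 18 (2 points).
  x = 13: rhs = 1, matching y values: 1, 18 (2 points).
  x = 14: rhs = 3, matching y values: none (0 points).
  x = 15: rhs = 13, matching y values: none (0 points).
  x = 16: rhs = 18, matching y values: none (0 points).
  x = 17: rhs = 5, matching y values: 9, 10 (2 points).
  x = 18: rhs = 18, matching y values: none (0 points).
Total affine count: 18.
Full point count |E(F_19)| = 18 + 1 = 19.
Hasse bound: |19 − (19+1)| = |-1| = 1 ≤ 2√19 ≈ 8.7178 ✓.


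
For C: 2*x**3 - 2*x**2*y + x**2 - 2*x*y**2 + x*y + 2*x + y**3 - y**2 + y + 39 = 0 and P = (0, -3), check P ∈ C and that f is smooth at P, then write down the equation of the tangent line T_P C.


Tangent line at P: -19*x + 34*y + 102 = 0.

Step 1: f(0, -3) = 0, so P lies on C.
Step 2: partial derivatives
  f_x(x, y) = 6*x**2 - 4*x*y + 2*x - 2*y**2 + y + 2, f_y(x, y) = -2*x**2 - 4*x*y + x + 3*y**2 - 2*y + 1.
  f_x(P) = -19, f_y(P) = 34 (gradient nonzero, so P is smooth).
Step 3: tangent line at P: -19·(x − 0) + 34·(y − -3) = 0.
Expanding: -19*x + 34*y + 102 = 0.


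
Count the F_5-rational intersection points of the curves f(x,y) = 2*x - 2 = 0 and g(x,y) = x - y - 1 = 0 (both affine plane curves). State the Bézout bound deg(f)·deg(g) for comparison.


Common zeros: {(1, 0)}; count = 1; Bézout bound = 1.

deg(f) = 1, deg(g) = 1, so Bézout bound = 1.
Scan x ∈ F_5. For each x, list the y ∈ F_5 with f(x, y) ≡ 0 and those with g(x, y) ≡ 0 (mod 5); the common zeros in that column are the intersection.
  x = 0: f ≡ 0 at y ∈ ∅; g ≡ 0 at y ∈ {4}; common: ∅.
  x = 1: f ≡ 0 at y ∈ {0, 1, 2, 3, 4}; g ≡ 0 at y ∈ {0}; common: {0}.
  x = 2: f ≡ 0 at y ∈ ∅; g ≡ 0 at y ∈ {1}; common: ∅.
  x = 3: f ≡ 0 at y ∈ ∅; g ≡ 0 at y ∈ {2}; common: ∅.
  x = 4: f ≡ 0 at y ∈ ∅; g ≡ 0 at y ∈ {3}; common: ∅.
Collecting: common zeros = {(1, 0)}, so the count is 1.
Comparison with the Bézout bound: 1 ≤ 1 = deg(f)·deg(g), as expected for curves with no common component (the bound is attained).


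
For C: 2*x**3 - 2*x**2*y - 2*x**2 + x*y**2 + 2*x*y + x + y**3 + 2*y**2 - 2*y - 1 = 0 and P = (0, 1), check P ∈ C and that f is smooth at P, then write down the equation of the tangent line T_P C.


Tangent line at P: 4*x + 5*y - 5 = 0.

Step 1: f(0, 1) = 0, so P lies on C.
Step 2: partial derivatives
  f_x(x, y) = 6*x**2 - 4*x*y - 4*x + y**2 + 2*y + 1, f_y(x, y) = -2*x**2 + 2*x*y + 2*x + 3*y**2 + 4*y - 2.
  f_x(P) = 4, f_y(P) = 5 (gradient nonzero, so P is smooth).
Step 3: tangent line at P: 4·(x − 0) + 5·(y − 1) = 0.
Expanding: 4*x + 5*y - 5 = 0.


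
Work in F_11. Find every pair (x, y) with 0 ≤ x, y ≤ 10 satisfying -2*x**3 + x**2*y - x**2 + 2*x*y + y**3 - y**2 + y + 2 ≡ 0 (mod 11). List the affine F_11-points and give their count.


Affine F_11-points: {(1, 2), (2, 4), (4, 2), (4, 8), (6, 5), (6, 8), (6, 10), (7, 4), (8, 3), (9, 4), (9, 9), (9, 10), (10, 7), (10, 8)}; count = 14.

For each of the 121 pairs (x, y) ∈ F_11², evaluate f(x, y) mod 11. Record the zeros.
  x = 0: [0↦2, 1↦3, 2↦8, 3↦1, 4↦10, 5↦8, 6↦1, 7↦6, 8↦7, 9↦10, 10↦10]  zeros at y ∈ ∅
  x = 1: [0↦10, 1↦3, 2↦0, 3↦7, 4↦8, 5↦9, 6↦5, 7↦2, 8↦6, 9↦1, 10↦4]  zeros at y ∈ {2}
  x = 2: [0↦4, 1↦2, 2↦4, 3↦5, 4↦0, 5↦6, 6↦7, 7↦9, 8↦7, 9↦7, 10↦4]  zeros at y ∈ {4}
  x = 3: [0↦5, 1↦10, 2↦8, 3↦5, 4↦7, 5↦9, 6↦6, 7↦4, 8↦9, 9↦5, 10↦9]  zeros at y ∈ ∅
  x = 4: [0↦1, 1↦4, 2↦0, 3↦6, 4↦6, 5↦6, 6↦1, 7↦8, 8↦0, 9↦5, 10↦7]  zeros at y ∈ {2, 8}
  x = 5: [0↦2, 1↦5, 2↦1, 3↦7, 4↦7, 5↦7, 6↦2, 7↦9, 8↦1, 9↦6, 10↦8]  zeros at y ∈ ∅
  x = 6: [0↦7, 1↦1, 2↦10, 3↦7, 4↦9, 5↦0, 6↦8, 7↦6, 8↦0, 9↦7, 10↦0]  zeros at y ∈ {5, 8, 10}
  x = 7: [0↦4, 1↦2, 2↦4, 3↦5, 4↦0, 5↦6, 6↦7, 7↦9, 8↦7, 9↦7, 10↦4]  zeros at y ∈ {4}
  x = 8: [0↦3, 1↦7, 2↦4, 3↦0, 4↦1, 5↦2, 6↦9, 7↦6, 8↦10, 9↦5, 10↦8]  zeros at y ∈ {3}
  x = 9: [0↦3, 1↦4, 2↦9, 3↦2, 4↦0, 5↦9, 6↦2, 7↦7, 8↦8, 9↦0, 10↦0]  zeros at y ∈ {4, 9, 10}
  x = 10: [0↦3, 1↦3, 2↦7, 3↦10, 4↦7, 5↦4, 6↦7, 7↦0, 8↦0, 9↦2, 10↦1]  zeros at y ∈ {7, 8}
Collecting zeros: affine points = {(1, 2), (2, 4), (4, 2), (4, 8), (6, 5), (6, 8), (6, 10), (7, 4), (8, 3), (9, 4), (9, 9), (9, 10), (10, 7), (10, 8)}.
Total count |C(F_11)_aff| = 14.


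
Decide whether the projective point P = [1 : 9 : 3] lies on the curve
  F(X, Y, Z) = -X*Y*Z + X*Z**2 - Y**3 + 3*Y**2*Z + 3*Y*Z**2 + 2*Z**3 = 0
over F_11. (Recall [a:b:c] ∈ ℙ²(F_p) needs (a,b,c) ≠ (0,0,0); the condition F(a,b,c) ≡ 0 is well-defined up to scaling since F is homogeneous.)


F(1,9,3) ≡ 4 (mod 11); P is NOT on the curve.

Evaluate F(1, 9, 3) term-by-term (mod 11).
  -X*Y*Z ↦ -1·1·9·3 = -27
  X*Z**2 ↦ 1·1·1·9 = 9
  -Y**3 ↦ -1·1·729·1 = -729
  3*Y**2*Z ↦ 3·1·81·3 = 729
  3*Y*Z**2 ↦ 3·1·9·9 = 243
  2*Z**3 ↦ 2·1·1·27 = 54
Sum: F(1, 9, 3) = (-27) + (9) + (-729) + (729) + (243) + (54) = 279.
Reducing mod 11: 279 ≡ 4 (mod 11).
Since F(a, b, c) ≡ 4 ≠ 0 (mod 11), P does NOT lie on the curve.


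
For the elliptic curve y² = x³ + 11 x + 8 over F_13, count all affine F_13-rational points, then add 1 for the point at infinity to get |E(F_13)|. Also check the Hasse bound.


Affine points = {(2, 5), (2, 8), (3, 4), (3, 9), (4, 5), (4, 8), (6, 2), (6, 11), (7, 5), (7, 8), (8, 6), (8, 7), (9, 2), (9, 11), (10, 0), (11, 2), (11, 11), (12, 3), (12, 10)}; affine count = 19; |E(F_13)| = 20.

Discriminant check: Δ ∝ 4a³ + 27b² = 4·11³ + 27·8² = 4·1331 + 27·64 ≡ 6 (mod 13). Nonzero ⇒ E is nonsingular.
For each x ∈ F_13, compute rhs = x³ + 11·x + 8 mod 13, then count y ∈ F_13 with y² ≡ rhs.
  x = 0: rhs = 8, matching y values: none (0 points).
  x = 1: rhs = 7, matching y values: none (0 points).
  x = 2: rhs = 12, matching y values: 5, 8 (2 points).
  x = 3: rhs = 3, matching y values: 4, 9 (2 points).
  x = 4: rhs = 12, matching y values: 5, 8 (2 points).
  x = 5: rhs = 6, matching y values: none (0 points).
  x = 6: rhs = 4, matching y values: 2, 11 (2 points).
  x = 7: rhs = 12, matching y values: 5, 8 (2 points).
  x = 8: rhs = 10, matching y values: 6, 7 (2 points).
  x = 9: rhs = 4, matching y values: 2, 11 (2 points).
  x = 10: rhs = 0, matching y values: 0 (1 points).
  x = 11: rhs = 4, matching y values: 2, 11 (2 points).
  x = 12: rhs = 9, matching y values: 3, 10 (2 points).
Total affine count: 19.
Full point count |E(F_13)| = 19 + 1 = 20.
Hasse bound: |20 − (13+1)| = |6| = 6 ≤ 2√13 ≈ 7.2111 ✓.


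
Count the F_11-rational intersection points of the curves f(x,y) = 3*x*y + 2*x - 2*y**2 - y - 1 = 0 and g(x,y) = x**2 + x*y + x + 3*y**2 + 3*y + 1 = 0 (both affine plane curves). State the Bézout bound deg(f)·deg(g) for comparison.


Common zeros: {(3, 1), (9, 3), (10, 6)}; count = 3; Bézout bound = 4.

deg(f) = 2, deg(g) = 2, so Bézout bound = 4.
Scan x ∈ F_11. For each x, list the y ∈ F_11 with f(x, y) ≡ 0 and those with g(x, y) ≡ 0 (mod 11); the common zeros in that column are the intersection.
  x = 0: f ≡ 0 at y ∈ {2, 3}; g ≡ 0 at y ∈ ∅; common: ∅.
  x = 1: f ≡ 0 at y ∈ {3, 9}; g ≡ 0 at y ∈ ∅; common: ∅.
  x = 2: f ≡ 0 at y ∈ {3, 5}; g ≡ 0 at y ∈ ∅; common: ∅.
  x = 3: f ≡ 0 at y ∈ {1, 3}; g ≡ 0 at y ∈ {1, 8}; common: {1}.
  x = 4: f ≡ 0 at y ∈ {3, 8}; g ≡ 0 at y ∈ ∅; common: ∅.
  x = 5: f ≡ 0 at y ∈ {3, 4}; g ≡ 0 at y ∈ {6}; common: ∅.
  x = 6: f ≡ 0 at y ∈ {0, 3}; g ≡ 0 at y ∈ {1, 7}; common: ∅.
  x = 7: f ≡ 0 at y ∈ {3, 7}; g ≡ 0 at y ∈ ∅; common: ∅.
  x = 8: f ≡ 0 at y ∈ {3}; g ≡ 0 at y ∈ {4, 7}; common: ∅.
  x = 9: f ≡ 0 at y ∈ {3, 10}; g ≡ 0 at y ∈ {3, 4}; common: {3}.
  x = 10: f ≡ 0 at y ∈ {3, 6}; g ≡ 0 at y ∈ {6, 8}; common: {6}.
Collecting: common zeros = {(3, 1), (9, 3), (10, 6)}, so the count is 3.
Comparison with the Bézout bound: 3 ≤ 4 = deg(f)·deg(g), as expected for curves with no common component (the affine F_11-count falls short of the bound because intersections may lie at infinity, over extension fields, or carry multiplicity).


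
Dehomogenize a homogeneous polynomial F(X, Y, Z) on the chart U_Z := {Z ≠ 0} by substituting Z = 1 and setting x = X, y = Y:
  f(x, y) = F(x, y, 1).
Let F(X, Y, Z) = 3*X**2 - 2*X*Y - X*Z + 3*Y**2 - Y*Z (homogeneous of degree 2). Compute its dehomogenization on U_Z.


f(x, y) = 3*x**2 - 2*x*y - x + 3*y**2 - y

On U_Z we set Z = 1. Each monomial c·X^i·Y^j·Z^k in F becomes c·x^i·y^j·1^k = c·x^i·y^j.
Substituting Z = 1: F(X, Y, 1) = 3*x**2 - 2*x*y - x + 3*y**2 - y.
Note: deg(f) ≤ deg(F) = 2; strict inequality happens when F is divisible by Z (lost terms).


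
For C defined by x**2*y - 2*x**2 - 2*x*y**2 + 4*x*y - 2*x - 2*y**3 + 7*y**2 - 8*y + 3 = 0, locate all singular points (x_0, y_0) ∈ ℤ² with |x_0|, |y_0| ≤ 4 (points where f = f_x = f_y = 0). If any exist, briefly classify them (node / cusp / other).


Singular points: {(0, 1)}; classification: node.

Compute partial derivatives:
  f_x = 2*x*y - 4*x - 2*y**2 + 4*y - 2.
  f_y = x**2 - 4*x*y + 4*x - 6*y**2 + 14*y - 8.
Scan x_0 ∈ {−4, ..., 4}. For each x_0, f_y(x_0, y) is a polynomial in y; find its integer roots y ∈ {−4, ..., 4}, then test f_x and f at those candidates.
  x = -4: f_y(-4, y) = -6*y**2 + 30*y - 8; no integer root y with |y| ≤ 4.
  x = -3: f_y(-3, y) = -6*y**2 + 26*y - 11; no integer root y with |y| ≤ 4.
  x = -2: f_y(-2, y) = -6*y**2 + 22*y - 12; vanishes at y ∈ {3}. (-2, 3): f_x = -12 ≠ 0.
  x = -1: f_y(-1, y) = -6*y**2 + 18*y - 11; no integer root y with |y| ≤ 4.
  x = 0: f_y(0, y) = -6*y**2 + 14*y - 8; vanishes at y ∈ {1}. (0, 1): f_x = 0, f = 0 — SINGULAR.
  x = 1: f_y(1, y) = -6*y**2 + 10*y - 3; no integer root y with |y| ≤ 4.
  x = 2: f_y(2, y) = -6*y**2 + 6*y + 4; no integer root y with |y| ≤ 4.
  x = 3: f_y(3, y) = -6*y**2 + 2*y + 13; no integer root y with |y| ≤ 4.
  x = 4: f_y(4, y) = -6*y**2 - 2*y + 24; no integer root y with |y| ≤ 4.
Only singular point on the grid: (0, 1).
Classify: substitute x = 0 + u, y = 1 + v and expand: f = u**2*v - u**2 - 2*u*v**2 - 2*v**3 + v**2.
No constant or linear terms (consistent with a singular point). Quadratic part: -u**2 + v**2. Cubic part: u**2*v - 2*u*v**2 - 2*v**3.
The quadratic part v**2 - u**2 = (v − u)(v + u) splits into two distinct linear factors, so there are two distinct tangent lines y − 1 = ±(x − 0) — this is a node (ordinary double point).
Classification: node.
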